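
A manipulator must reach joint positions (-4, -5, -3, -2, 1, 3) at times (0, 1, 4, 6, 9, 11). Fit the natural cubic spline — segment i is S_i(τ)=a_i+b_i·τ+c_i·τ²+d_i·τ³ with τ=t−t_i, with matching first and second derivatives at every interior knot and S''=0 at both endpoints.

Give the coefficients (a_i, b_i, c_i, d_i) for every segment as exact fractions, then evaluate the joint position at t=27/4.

Δ: Δ0=-1, Δ1=2/3, Δ2=1/2, Δ3=1, Δ4=1
row 1: diag=8, rhs=10; c'=3/8, d'=5/4
row 2: denom=10−3·3/8=71/8; d'=(-1−3·5/4)/(71/8)=-38/71
row 3: denom=10−2·16/71=678/71; d'=(3−2·-38/71)/(678/71)=289/678
row 4: denom=10−3·71/226=2047/226; d'=(0−3·289/678)/(2047/226)=-289/2047
back: M4=-289/2047
back: M3=289/678−71/226·-289/2047=2890/6141
back: M2=-38/71−16/71·2890/6141=-3938/6141
back: M1=5/4−3/8·-3938/6141=3051/2047
M: M0=0, M1=3051/2047, M2=-3938/6141, M3=2890/6141, M4=-289/2047, M5=0
seg 0: a=-4, c=M0/2=0, d=(M1−M0)/(6·1)=1017/4094, b=Δ0−h0·(2M0+M1)/6=-5111/4094
seg 1: a=-5, c=M1/2=3051/4094, d=(M2−M1)/(6·3)=-13091/110538, b=Δ1−h1·(2M1+M2)/6=-1030/2047
seg 2: a=-3, c=M2/2=-1969/6141, d=(M3−M2)/(6·2)=569/6141, b=Δ2−h2·(2M2+M3)/6=3155/4094
seg 3: a=-2, c=M3/2=1445/6141, d=(M4−M3)/(6·3)=-3757/110538, b=Δ3−h3·(2M3+M4)/6=7369/12282
seg 4: a=1, c=M4/2=-289/4094, d=(M5−M4)/(6·2)=289/24564, b=Δ4−h4·(2M4+M5)/6=6719/6141
t_q=27/4 → seg 3, τ=3/4; S=-2+7369/12282·τ+1445/6141·τ²+-3757/110538·τ³=-375205/262016

  seg 0: a=-4 b=-5111/4094 c=0 d=1017/4094
  seg 1: a=-5 b=-1030/2047 c=3051/4094 d=-13091/110538
  seg 2: a=-3 b=3155/4094 c=-1969/6141 d=569/6141
  seg 3: a=-2 b=7369/12282 c=1445/6141 d=-3757/110538
  seg 4: a=1 b=6719/6141 c=-289/4094 d=289/24564
S(27/4) = -375205/262016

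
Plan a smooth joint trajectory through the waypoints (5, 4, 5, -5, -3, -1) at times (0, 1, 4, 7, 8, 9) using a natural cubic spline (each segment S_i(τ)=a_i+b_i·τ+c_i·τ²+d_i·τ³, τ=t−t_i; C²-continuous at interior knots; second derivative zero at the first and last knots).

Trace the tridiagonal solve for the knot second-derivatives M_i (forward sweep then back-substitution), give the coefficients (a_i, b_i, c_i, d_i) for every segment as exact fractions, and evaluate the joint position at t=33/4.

Δ: Δ0=-1, Δ1=1/3, Δ2=-10/3, Δ3=2, Δ4=2
row 1: diag=8, rhs=8; c'=3/8, d'=1
row 2: denom=12−3·3/8=87/8; d'=(-22−3·1)/(87/8)=-200/87
row 3: denom=8−3·8/29=208/29; d'=(32−3·-200/87)/(208/29)=141/26
row 4: denom=4−1·29/208=803/208; d'=(0−1·141/26)/(803/208)=-1128/803
back: M4=-1128/803
back: M3=141/26−29/208·-1128/803=4512/803
back: M2=-200/87−8/29·4512/803=-9272/2409
back: M1=1−3/8·-9272/2409=1962/803
M: M0=0, M1=1962/803, M2=-9272/2409, M3=4512/803, M4=-1128/803, M5=0
seg 0: a=5, c=M0/2=0, d=(M1−M0)/(6·1)=327/803, b=Δ0−h0·(2M0+M1)/6=-1130/803
seg 1: a=4, c=M1/2=981/803, d=(M2−M1)/(6·3)=-689/1971, b=Δ1−h1·(2M1+M2)/6=-149/803
seg 2: a=5, c=M2/2=-4636/2409, d=(M3−M2)/(6·3)=11404/21681, b=Δ2−h2·(2M2+M3)/6=-1842/803
seg 3: a=-5, c=M3/2=2256/803, d=(M4−M3)/(6·1)=-940/803, b=Δ3−h3·(2M3+M4)/6=290/803
seg 4: a=-3, c=M4/2=-564/803, d=(M5−M4)/(6·1)=188/803, b=Δ4−h4·(2M4+M5)/6=1982/803
t_q=33/4 → seg 4, τ=1/4; S=-3+1982/803·τ+-564/803·τ²+188/803·τ³=-31133/12848

  seg 0: a=5 b=-1130/803 c=0 d=327/803
  seg 1: a=4 b=-149/803 c=981/803 d=-689/1971
  seg 2: a=5 b=-1842/803 c=-4636/2409 d=11404/21681
  seg 3: a=-5 b=290/803 c=2256/803 d=-940/803
  seg 4: a=-3 b=1982/803 c=-564/803 d=188/803
S(33/4) = -31133/12848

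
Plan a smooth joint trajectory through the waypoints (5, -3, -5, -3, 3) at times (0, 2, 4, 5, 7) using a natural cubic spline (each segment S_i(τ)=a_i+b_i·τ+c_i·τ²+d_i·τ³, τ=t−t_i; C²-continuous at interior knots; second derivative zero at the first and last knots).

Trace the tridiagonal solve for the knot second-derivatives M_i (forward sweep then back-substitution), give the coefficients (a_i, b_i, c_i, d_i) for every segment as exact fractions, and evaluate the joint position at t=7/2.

Δ: Δ0=-4, Δ1=-1, Δ2=2, Δ3=3
row 1: diag=8, rhs=18; c'=1/4, d'=9/4
row 2: denom=6−2·1/4=11/2; d'=(18−2·9/4)/(11/2)=27/11
row 3: denom=6−1·2/11=64/11; d'=(6−1·27/11)/(64/11)=39/64
back: M3=39/64
back: M2=27/11−2/11·39/64=75/32
back: M1=9/4−1/4·75/32=213/128
M: M0=0, M1=213/128, M2=75/32, M3=39/64, M4=0
seg 0: a=5, c=M0/2=0, d=(M1−M0)/(6·2)=71/512, b=Δ0−h0·(2M0+M1)/6=-583/128
seg 1: a=-3, c=M1/2=213/256, d=(M2−M1)/(6·2)=29/512, b=Δ1−h1·(2M1+M2)/6=-185/64
seg 2: a=-5, c=M2/2=75/64, d=(M3−M2)/(6·1)=-37/128, b=Δ2−h2·(2M2+M3)/6=143/128
seg 3: a=-3, c=M3/2=39/128, d=(M4−M3)/(6·2)=-13/256, b=Δ3−h3·(2M3+M4)/6=83/32
t_q=7/2 → seg 1, τ=3/2; S=-3+-185/64·τ+213/256·τ²+29/512·τ³=-21597/4096

  seg 0: a=5 b=-583/128 c=0 d=71/512
  seg 1: a=-3 b=-185/64 c=213/256 d=29/512
  seg 2: a=-5 b=143/128 c=75/64 d=-37/128
  seg 3: a=-3 b=83/32 c=39/128 d=-13/256
S(7/2) = -21597/4096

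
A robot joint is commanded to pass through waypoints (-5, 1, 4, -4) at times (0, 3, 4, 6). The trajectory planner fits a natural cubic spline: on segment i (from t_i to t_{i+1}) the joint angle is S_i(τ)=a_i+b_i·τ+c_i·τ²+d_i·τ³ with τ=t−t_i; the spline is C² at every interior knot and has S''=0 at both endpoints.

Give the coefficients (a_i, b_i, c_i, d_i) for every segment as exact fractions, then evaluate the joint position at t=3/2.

Δ: Δ0=2, Δ1=3, Δ2=-4
row 1: diag=8, rhs=6; c'=1/8, d'=3/4
row 2: denom=6−1·1/8=47/8; d'=(-42−1·3/4)/(47/8)=-342/47
back: M2=-342/47
back: M1=3/4−1/8·-342/47=78/47
M: M0=0, M1=78/47, M2=-342/47, M3=0
seg 0: a=-5, c=M0/2=0, d=(M1−M0)/(6·3)=13/141, b=Δ0−h0·(2M0+M1)/6=55/47
seg 1: a=1, c=M1/2=39/47, d=(M2−M1)/(6·1)=-70/47, b=Δ1−h1·(2M1+M2)/6=172/47
seg 2: a=4, c=M2/2=-171/47, d=(M3−M2)/(6·2)=57/94, b=Δ2−h2·(2M2+M3)/6=40/47
t_q=3/2 → seg 0, τ=3/2; S=-5+55/47·τ+0·τ²+13/141·τ³=-1103/376

  seg 0: a=-5 b=55/47 c=0 d=13/141
  seg 1: a=1 b=172/47 c=39/47 d=-70/47
  seg 2: a=4 b=40/47 c=-171/47 d=57/94
S(3/2) = -1103/376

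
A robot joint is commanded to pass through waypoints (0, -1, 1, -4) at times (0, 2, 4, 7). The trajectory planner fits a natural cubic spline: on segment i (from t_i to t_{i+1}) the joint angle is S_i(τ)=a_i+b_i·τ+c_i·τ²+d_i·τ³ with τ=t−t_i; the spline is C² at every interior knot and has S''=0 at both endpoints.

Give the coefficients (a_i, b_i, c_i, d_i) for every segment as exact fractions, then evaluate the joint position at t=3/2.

Δ: Δ0=-1/2, Δ1=1, Δ2=-5/3
row 1: diag=8, rhs=9; c'=1/4, d'=9/8
row 2: denom=10−2·1/4=19/2; d'=(-16−2·9/8)/(19/2)=-73/38
back: M2=-73/38
back: M1=9/8−1/4·-73/38=61/38
M: M0=0, M1=61/38, M2=-73/38, M3=0
seg 0: a=0, c=M0/2=0, d=(M1−M0)/(6·2)=61/456, b=Δ0−h0·(2M0+M1)/6=-59/57
seg 1: a=-1, c=M1/2=61/76, d=(M2−M1)/(6·2)=-67/228, b=Δ1−h1·(2M1+M2)/6=65/114
seg 2: a=1, c=M2/2=-73/76, d=(M3−M2)/(6·3)=73/684, b=Δ2−h2·(2M2+M3)/6=29/114
t_q=3/2 → seg 0, τ=3/2; S=0+-59/57·τ+0·τ²+61/456·τ³=-1339/1216

  seg 0: a=0 b=-59/57 c=0 d=61/456
  seg 1: a=-1 b=65/114 c=61/76 d=-67/228
  seg 2: a=1 b=29/114 c=-73/76 d=73/684
S(3/2) = -1339/1216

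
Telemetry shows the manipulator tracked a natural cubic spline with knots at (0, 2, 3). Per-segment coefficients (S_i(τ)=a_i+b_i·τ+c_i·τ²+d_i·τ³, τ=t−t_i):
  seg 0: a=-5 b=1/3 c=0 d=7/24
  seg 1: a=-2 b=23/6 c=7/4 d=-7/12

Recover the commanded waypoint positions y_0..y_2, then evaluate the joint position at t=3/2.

y_0=-5 y_1=-2 y_2=3
S(3/2) = -225/64

y_0 = S_0(0) = a_0 = -5
y_1 = S_1(0) = a_1 = -2
y_2 = S_1(1) = 3
t_q=3/2 is in segment 0 (τ=3/2); S_0(τ)=-225/64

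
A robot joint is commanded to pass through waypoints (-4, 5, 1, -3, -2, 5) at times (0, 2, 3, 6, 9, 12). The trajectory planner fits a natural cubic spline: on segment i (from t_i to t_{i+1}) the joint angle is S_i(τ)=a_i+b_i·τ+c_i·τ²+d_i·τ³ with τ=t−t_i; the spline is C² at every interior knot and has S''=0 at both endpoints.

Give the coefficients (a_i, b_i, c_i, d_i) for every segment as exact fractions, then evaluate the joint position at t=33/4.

  seg 0: a=-4 b=28531/3798 c=0 d=-1430/1899
  seg 1: a=5 b=-5789/3798 c=-2860/633 d=7757/3798
  seg 2: a=1 b=-8419/1899 c=679/422 d=-6559/34182
  seg 3: a=-3 b=151/3798 c=-224/1899 d=2459/34182
  seg 4: a=-2 b=2420/1899 c=2011/3798 d=-2011/34182
S(33/4) = -72605/27008

Δ: Δ0=9/2, Δ1=-4, Δ2=-4/3, Δ3=1/3, Δ4=7/3
row 1: diag=6, rhs=-51; c'=1/6, d'=-17/2
row 2: denom=8−1·1/6=47/6; d'=(16−1·-17/2)/(47/6)=147/47
row 3: denom=12−3·18/47=510/47; d'=(10−3·147/47)/(510/47)=29/510
row 4: denom=12−3·47/170=1899/170; d'=(12−3·29/510)/(1899/170)=2011/1899
back: M4=2011/1899
back: M3=29/510−47/170·2011/1899=-448/1899
back: M2=147/47−18/47·-448/1899=679/211
back: M1=-17/2−1/6·679/211=-5720/633
M: M0=0, M1=-5720/633, M2=679/211, M3=-448/1899, M4=2011/1899, M5=0
seg 0: a=-4, c=M0/2=0, d=(M1−M0)/(6·2)=-1430/1899, b=Δ0−h0·(2M0+M1)/6=28531/3798
seg 1: a=5, c=M1/2=-2860/633, d=(M2−M1)/(6·1)=7757/3798, b=Δ1−h1·(2M1+M2)/6=-5789/3798
seg 2: a=1, c=M2/2=679/422, d=(M3−M2)/(6·3)=-6559/34182, b=Δ2−h2·(2M2+M3)/6=-8419/1899
seg 3: a=-3, c=M3/2=-224/1899, d=(M4−M3)/(6·3)=2459/34182, b=Δ3−h3·(2M3+M4)/6=151/3798
seg 4: a=-2, c=M4/2=2011/3798, d=(M5−M4)/(6·3)=-2011/34182, b=Δ4−h4·(2M4+M5)/6=2420/1899
t_q=33/4 → seg 3, τ=9/4; S=-3+151/3798·τ+-224/1899·τ²+2459/34182·τ³=-72605/27008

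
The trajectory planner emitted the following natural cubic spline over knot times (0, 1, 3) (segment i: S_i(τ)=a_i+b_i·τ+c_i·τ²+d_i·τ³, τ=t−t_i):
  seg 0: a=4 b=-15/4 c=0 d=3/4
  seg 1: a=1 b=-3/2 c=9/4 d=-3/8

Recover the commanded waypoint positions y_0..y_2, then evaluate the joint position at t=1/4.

y_0 = S_0(0) = a_0 = 4
y_1 = S_1(0) = a_1 = 1
y_2 = S_1(2) = 4
t_q=1/4 is in segment 0 (τ=1/4); S_0(τ)=787/256

y_0=4 y_1=1 y_2=4
S(1/4) = 787/256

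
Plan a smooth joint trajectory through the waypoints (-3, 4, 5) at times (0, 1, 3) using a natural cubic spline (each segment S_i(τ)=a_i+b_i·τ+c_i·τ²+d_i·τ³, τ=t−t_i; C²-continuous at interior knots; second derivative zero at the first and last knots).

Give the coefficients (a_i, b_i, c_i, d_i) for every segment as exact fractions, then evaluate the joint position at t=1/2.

  seg 0: a=-3 b=97/12 c=0 d=-13/12
  seg 1: a=4 b=29/6 c=-13/4 d=13/24
S(1/2) = 29/32

Δ: Δ0=7, Δ1=1/2
row 1: diag=6, rhs=-39; c'=1/3, d'=-13/2
back: M1=-13/2
M: M0=0, M1=-13/2, M2=0
seg 0: a=-3, c=M0/2=0, d=(M1−M0)/(6·1)=-13/12, b=Δ0−h0·(2M0+M1)/6=97/12
seg 1: a=4, c=M1/2=-13/4, d=(M2−M1)/(6·2)=13/24, b=Δ1−h1·(2M1+M2)/6=29/6
t_q=1/2 → seg 0, τ=1/2; S=-3+97/12·τ+0·τ²+-13/12·τ³=29/32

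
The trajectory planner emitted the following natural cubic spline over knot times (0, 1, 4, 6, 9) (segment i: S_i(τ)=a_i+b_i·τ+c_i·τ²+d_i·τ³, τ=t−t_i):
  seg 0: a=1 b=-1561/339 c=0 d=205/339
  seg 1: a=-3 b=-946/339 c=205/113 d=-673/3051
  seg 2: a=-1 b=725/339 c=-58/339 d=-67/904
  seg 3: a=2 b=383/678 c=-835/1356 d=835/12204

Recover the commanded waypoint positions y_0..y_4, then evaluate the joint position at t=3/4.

y_0 = S_0(0) = a_0 = 1
y_1 = S_1(0) = a_1 = -3
y_2 = S_2(0) = a_2 = -1
y_3 = S_3(0) = a_3 = 2
y_4 = S_3(3) = 0
t_q=3/4 is in segment 0 (τ=3/4); S_0(τ)=-15899/7232

y_0=1 y_1=-3 y_2=-1 y_3=2 y_4=0
S(3/4) = -15899/7232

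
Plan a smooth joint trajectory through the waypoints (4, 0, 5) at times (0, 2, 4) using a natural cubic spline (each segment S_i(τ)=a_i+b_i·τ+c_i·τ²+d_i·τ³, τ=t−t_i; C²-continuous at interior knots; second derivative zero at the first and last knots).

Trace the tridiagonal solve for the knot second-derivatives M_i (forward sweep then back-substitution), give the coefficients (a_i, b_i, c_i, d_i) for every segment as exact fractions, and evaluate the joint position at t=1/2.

  seg 0: a=4 b=-25/8 c=0 d=9/32
  seg 1: a=0 b=1/4 c=27/16 d=-9/32
S(1/2) = 633/256

Δ: Δ0=-2, Δ1=5/2
row 1: diag=8, rhs=27; c'=1/4, d'=27/8
back: M1=27/8
M: M0=0, M1=27/8, M2=0
seg 0: a=4, c=M0/2=0, d=(M1−M0)/(6·2)=9/32, b=Δ0−h0·(2M0+M1)/6=-25/8
seg 1: a=0, c=M1/2=27/16, d=(M2−M1)/(6·2)=-9/32, b=Δ1−h1·(2M1+M2)/6=1/4
t_q=1/2 → seg 0, τ=1/2; S=4+-25/8·τ+0·τ²+9/32·τ³=633/256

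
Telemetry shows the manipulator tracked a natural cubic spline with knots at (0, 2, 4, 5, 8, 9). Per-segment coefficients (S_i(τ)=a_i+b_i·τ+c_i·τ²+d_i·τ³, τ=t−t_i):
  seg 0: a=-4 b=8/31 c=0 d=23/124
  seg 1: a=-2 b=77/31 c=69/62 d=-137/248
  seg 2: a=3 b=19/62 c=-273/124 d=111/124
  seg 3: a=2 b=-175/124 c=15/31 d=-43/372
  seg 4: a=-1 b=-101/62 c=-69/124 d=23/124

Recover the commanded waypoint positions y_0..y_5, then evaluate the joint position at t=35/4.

y_0 = S_0(0) = a_0 = -4
y_1 = S_1(0) = a_1 = -2
y_2 = S_2(0) = a_2 = 3
y_3 = S_3(0) = a_3 = 2
y_4 = S_4(0) = a_4 = -1
y_5 = S_4(1) = -3
t_q=35/4 is in segment 4 (τ=3/4); S_4(τ)=-19495/7936

y_0=-4 y_1=-2 y_2=3 y_3=2 y_4=-1 y_5=-3
S(35/4) = -19495/7936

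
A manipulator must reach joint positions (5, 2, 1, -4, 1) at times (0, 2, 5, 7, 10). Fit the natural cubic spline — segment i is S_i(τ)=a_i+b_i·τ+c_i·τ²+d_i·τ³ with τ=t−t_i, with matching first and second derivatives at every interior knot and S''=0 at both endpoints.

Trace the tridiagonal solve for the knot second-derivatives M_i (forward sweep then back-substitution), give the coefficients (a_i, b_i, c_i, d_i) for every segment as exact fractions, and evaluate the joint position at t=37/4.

Δ: Δ0=-3/2, Δ1=-1/3, Δ2=-5/2, Δ3=5/3
row 1: diag=10, rhs=7; c'=3/10, d'=7/10
row 2: denom=10−3·3/10=91/10; d'=(-13−3·7/10)/(91/10)=-151/91
row 3: denom=10−2·20/91=870/91; d'=(25−2·-151/91)/(870/91)=859/290
back: M3=859/290
back: M2=-151/91−20/91·859/290=-67/29
back: M1=7/10−3/10·-67/29=202/145
M: M0=0, M1=202/145, M2=-67/29, M3=859/290, M4=0
seg 0: a=5, c=M0/2=0, d=(M1−M0)/(6·2)=101/870, b=Δ0−h0·(2M0+M1)/6=-1709/870
seg 1: a=2, c=M1/2=101/145, d=(M2−M1)/(6·3)=-179/870, b=Δ1−h1·(2M1+M2)/6=-497/870
seg 2: a=1, c=M2/2=-67/58, d=(M3−M2)/(6·2)=1529/3480, b=Δ2−h2·(2M2+M3)/6=-847/435
seg 3: a=-4, c=M3/2=859/580, d=(M4−M3)/(6·3)=-859/5220, b=Δ3−h3·(2M3+M4)/6=-1127/870
t_q=37/4 → seg 3, τ=9/4; S=-4+-1127/870·τ+859/580·τ²+-859/5220·τ³=-9587/7424

  seg 0: a=5 b=-1709/870 c=0 d=101/870
  seg 1: a=2 b=-497/870 c=101/145 d=-179/870
  seg 2: a=1 b=-847/435 c=-67/58 d=1529/3480
  seg 3: a=-4 b=-1127/870 c=859/580 d=-859/5220
S(37/4) = -9587/7424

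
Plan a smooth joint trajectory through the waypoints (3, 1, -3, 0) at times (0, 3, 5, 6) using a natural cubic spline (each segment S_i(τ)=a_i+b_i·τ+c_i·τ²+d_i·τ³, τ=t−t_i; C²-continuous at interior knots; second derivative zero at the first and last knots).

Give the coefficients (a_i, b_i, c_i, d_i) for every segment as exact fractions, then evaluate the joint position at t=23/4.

  seg 0: a=3 b=25/84 c=0 d=-3/28
  seg 1: a=1 b=-109/42 c=-27/28 d=53/84
  seg 2: a=-3 b=47/42 c=79/28 d=-79/84
S(23/4) = -1739/1792

Δ: Δ0=-2/3, Δ1=-2, Δ2=3
row 1: diag=10, rhs=-8; c'=1/5, d'=-4/5
row 2: denom=6−2·1/5=28/5; d'=(30−2·-4/5)/(28/5)=79/14
back: M2=79/14
back: M1=-4/5−1/5·79/14=-27/14
M: M0=0, M1=-27/14, M2=79/14, M3=0
seg 0: a=3, c=M0/2=0, d=(M1−M0)/(6·3)=-3/28, b=Δ0−h0·(2M0+M1)/6=25/84
seg 1: a=1, c=M1/2=-27/28, d=(M2−M1)/(6·2)=53/84, b=Δ1−h1·(2M1+M2)/6=-109/42
seg 2: a=-3, c=M2/2=79/28, d=(M3−M2)/(6·1)=-79/84, b=Δ2−h2·(2M2+M3)/6=47/42
t_q=23/4 → seg 2, τ=3/4; S=-3+47/42·τ+79/28·τ²+-79/84·τ³=-1739/1792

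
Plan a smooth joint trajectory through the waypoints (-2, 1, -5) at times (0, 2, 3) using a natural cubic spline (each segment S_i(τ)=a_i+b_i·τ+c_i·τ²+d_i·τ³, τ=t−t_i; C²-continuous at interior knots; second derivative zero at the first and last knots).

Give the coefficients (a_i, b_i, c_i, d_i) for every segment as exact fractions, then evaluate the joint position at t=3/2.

  seg 0: a=-2 b=4 c=0 d=-5/8
  seg 1: a=1 b=-7/2 c=-15/4 d=5/4
S(3/2) = 121/64

Δ: Δ0=3/2, Δ1=-6
row 1: diag=6, rhs=-45; c'=1/6, d'=-15/2
back: M1=-15/2
M: M0=0, M1=-15/2, M2=0
seg 0: a=-2, c=M0/2=0, d=(M1−M0)/(6·2)=-5/8, b=Δ0−h0·(2M0+M1)/6=4
seg 1: a=1, c=M1/2=-15/4, d=(M2−M1)/(6·1)=5/4, b=Δ1−h1·(2M1+M2)/6=-7/2
t_q=3/2 → seg 0, τ=3/2; S=-2+4·τ+0·τ²+-5/8·τ³=121/64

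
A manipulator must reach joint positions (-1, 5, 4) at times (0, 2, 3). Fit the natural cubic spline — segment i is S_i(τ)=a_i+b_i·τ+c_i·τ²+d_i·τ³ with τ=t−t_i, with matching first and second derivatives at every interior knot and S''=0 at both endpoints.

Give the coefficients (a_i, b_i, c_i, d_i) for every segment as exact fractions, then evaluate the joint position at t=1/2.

  seg 0: a=-1 b=13/3 c=0 d=-1/3
  seg 1: a=5 b=1/3 c=-2 d=2/3
S(1/2) = 9/8

Δ: Δ0=3, Δ1=-1
row 1: diag=6, rhs=-24; c'=1/6, d'=-4
back: M1=-4
M: M0=0, M1=-4, M2=0
seg 0: a=-1, c=M0/2=0, d=(M1−M0)/(6·2)=-1/3, b=Δ0−h0·(2M0+M1)/6=13/3
seg 1: a=5, c=M1/2=-2, d=(M2−M1)/(6·1)=2/3, b=Δ1−h1·(2M1+M2)/6=1/3
t_q=1/2 → seg 0, τ=1/2; S=-1+13/3·τ+0·τ²+-1/3·τ³=9/8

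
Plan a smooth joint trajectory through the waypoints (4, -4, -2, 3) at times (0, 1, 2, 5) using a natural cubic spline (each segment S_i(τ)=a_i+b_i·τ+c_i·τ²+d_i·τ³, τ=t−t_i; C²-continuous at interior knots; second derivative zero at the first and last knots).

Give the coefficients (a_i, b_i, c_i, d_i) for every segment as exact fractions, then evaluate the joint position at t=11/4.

  seg 0: a=4 b=-985/93 c=0 d=241/93
  seg 1: a=-4 b=-262/93 c=241/31 d=-275/93
  seg 2: a=-2 b=359/93 c=-34/31 d=34/279
S(11/4) = 327/992

Δ: Δ0=-8, Δ1=2, Δ2=5/3
row 1: diag=4, rhs=60; c'=1/4, d'=15
row 2: denom=8−1·1/4=31/4; d'=(-2−1·15)/(31/4)=-68/31
back: M2=-68/31
back: M1=15−1/4·-68/31=482/31
M: M0=0, M1=482/31, M2=-68/31, M3=0
seg 0: a=4, c=M0/2=0, d=(M1−M0)/(6·1)=241/93, b=Δ0−h0·(2M0+M1)/6=-985/93
seg 1: a=-4, c=M1/2=241/31, d=(M2−M1)/(6·1)=-275/93, b=Δ1−h1·(2M1+M2)/6=-262/93
seg 2: a=-2, c=M2/2=-34/31, d=(M3−M2)/(6·3)=34/279, b=Δ2−h2·(2M2+M3)/6=359/93
t_q=11/4 → seg 2, τ=3/4; S=-2+359/93·τ+-34/31·τ²+34/279·τ³=327/992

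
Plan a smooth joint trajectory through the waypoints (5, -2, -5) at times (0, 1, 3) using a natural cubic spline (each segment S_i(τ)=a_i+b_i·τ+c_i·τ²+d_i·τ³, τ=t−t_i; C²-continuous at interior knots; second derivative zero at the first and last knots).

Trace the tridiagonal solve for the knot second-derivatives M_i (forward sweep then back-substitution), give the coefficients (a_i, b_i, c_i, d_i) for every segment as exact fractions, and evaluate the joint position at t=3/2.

Δ: Δ0=-7, Δ1=-3/2
row 1: diag=6, rhs=33; c'=1/3, d'=11/2
back: M1=11/2
M: M0=0, M1=11/2, M2=0
seg 0: a=5, c=M0/2=0, d=(M1−M0)/(6·1)=11/12, b=Δ0−h0·(2M0+M1)/6=-95/12
seg 1: a=-2, c=M1/2=11/4, d=(M2−M1)/(6·2)=-11/24, b=Δ1−h1·(2M1+M2)/6=-31/6
t_q=3/2 → seg 1, τ=1/2; S=-2+-31/6·τ+11/4·τ²+-11/24·τ³=-253/64

  seg 0: a=5 b=-95/12 c=0 d=11/12
  seg 1: a=-2 b=-31/6 c=11/4 d=-11/24
S(3/2) = -253/64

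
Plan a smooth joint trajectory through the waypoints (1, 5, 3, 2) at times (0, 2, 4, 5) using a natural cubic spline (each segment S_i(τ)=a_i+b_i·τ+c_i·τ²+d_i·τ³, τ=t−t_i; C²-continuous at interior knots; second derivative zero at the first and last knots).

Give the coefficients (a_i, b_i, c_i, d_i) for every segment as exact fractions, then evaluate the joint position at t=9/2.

  seg 0: a=1 b=31/11 c=0 d=-9/44
  seg 1: a=5 b=4/11 c=-27/22 d=3/11
  seg 2: a=3 b=-14/11 c=9/22 d=-3/22
S(9/2) = 431/176

Δ: Δ0=2, Δ1=-1, Δ2=-1
row 1: diag=8, rhs=-18; c'=1/4, d'=-9/4
row 2: denom=6−2·1/4=11/2; d'=(0−2·-9/4)/(11/2)=9/11
back: M2=9/11
back: M1=-9/4−1/4·9/11=-27/11
M: M0=0, M1=-27/11, M2=9/11, M3=0
seg 0: a=1, c=M0/2=0, d=(M1−M0)/(6·2)=-9/44, b=Δ0−h0·(2M0+M1)/6=31/11
seg 1: a=5, c=M1/2=-27/22, d=(M2−M1)/(6·2)=3/11, b=Δ1−h1·(2M1+M2)/6=4/11
seg 2: a=3, c=M2/2=9/22, d=(M3−M2)/(6·1)=-3/22, b=Δ2−h2·(2M2+M3)/6=-14/11
t_q=9/2 → seg 2, τ=1/2; S=3+-14/11·τ+9/22·τ²+-3/22·τ³=431/176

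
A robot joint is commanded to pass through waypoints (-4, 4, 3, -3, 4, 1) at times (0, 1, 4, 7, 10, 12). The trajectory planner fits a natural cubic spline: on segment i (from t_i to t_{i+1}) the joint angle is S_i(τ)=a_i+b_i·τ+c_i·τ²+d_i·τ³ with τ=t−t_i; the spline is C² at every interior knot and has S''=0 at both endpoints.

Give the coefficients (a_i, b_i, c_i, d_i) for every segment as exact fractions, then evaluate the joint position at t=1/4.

Δ: Δ0=8, Δ1=-1/3, Δ2=-2, Δ3=7/3, Δ4=-3/2
row 1: diag=8, rhs=-50; c'=3/8, d'=-25/4
row 2: denom=12−3·3/8=87/8; d'=(-10−3·-25/4)/(87/8)=70/87
row 3: denom=12−3·8/29=324/29; d'=(26−3·70/87)/(324/29)=19/9
row 4: denom=10−3·29/108=331/36; d'=(-23−3·19/9)/(331/36)=-1056/331
back: M4=-1056/331
back: M3=19/9−29/108·-1056/331=2947/993
back: M2=70/87−8/29·2947/993=-14/993
back: M1=-25/4−3/8·-14/993=-2067/331
M: M0=0, M1=-2067/331, M2=-14/993, M3=2947/993, M4=-1056/331, M5=0
seg 0: a=-4, c=M0/2=0, d=(M1−M0)/(6·1)=-689/662, b=Δ0−h0·(2M0+M1)/6=5985/662
seg 1: a=4, c=M1/2=-2067/662, d=(M2−M1)/(6·3)=6187/17874, b=Δ1−h1·(2M1+M2)/6=1959/331
seg 2: a=3, c=M2/2=-7/993, d=(M3−M2)/(6·3)=329/1986, b=Δ2−h2·(2M2+M3)/6=-2297/662
seg 3: a=-3, c=M3/2=2947/1986, d=(M4−M3)/(6·3)=-6115/17874, b=Δ3−h3·(2M3+M4)/6=318/331
seg 4: a=4, c=M4/2=-528/331, d=(M5−M4)/(6·2)=88/331, b=Δ4−h4·(2M4+M5)/6=415/662
t_q=1/4 → seg 0, τ=1/4; S=-4+5985/662·τ+0·τ²+-689/662·τ³=-74401/42368

  seg 0: a=-4 b=5985/662 c=0 d=-689/662
  seg 1: a=4 b=1959/331 c=-2067/662 d=6187/17874
  seg 2: a=3 b=-2297/662 c=-7/993 d=329/1986
  seg 3: a=-3 b=318/331 c=2947/1986 d=-6115/17874
  seg 4: a=4 b=415/662 c=-528/331 d=88/331
S(1/4) = -74401/42368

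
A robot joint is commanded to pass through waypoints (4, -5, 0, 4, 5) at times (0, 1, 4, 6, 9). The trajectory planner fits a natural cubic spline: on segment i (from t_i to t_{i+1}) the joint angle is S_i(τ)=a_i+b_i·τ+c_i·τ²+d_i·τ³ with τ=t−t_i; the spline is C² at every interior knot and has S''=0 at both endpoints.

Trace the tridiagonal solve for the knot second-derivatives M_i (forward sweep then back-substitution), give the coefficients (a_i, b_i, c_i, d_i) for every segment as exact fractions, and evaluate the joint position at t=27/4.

Δ: Δ0=-9, Δ1=5/3, Δ2=2, Δ3=1/3
row 1: diag=8, rhs=64; c'=3/8, d'=8
row 2: denom=10−3·3/8=71/8; d'=(2−3·8)/(71/8)=-176/71
row 3: denom=10−2·16/71=678/71; d'=(-10−2·-176/71)/(678/71)=-179/339
back: M3=-179/339
back: M2=-176/71−16/71·-179/339=-800/339
back: M1=8−3/8·-800/339=1004/113
M: M0=0, M1=1004/113, M2=-800/339, M3=-179/339, M4=0
seg 0: a=4, c=M0/2=0, d=(M1−M0)/(6·1)=502/339, b=Δ0−h0·(2M0+M1)/6=-3553/339
seg 1: a=-5, c=M1/2=502/113, d=(M2−M1)/(6·3)=-1906/3051, b=Δ1−h1·(2M1+M2)/6=-2047/339
seg 2: a=0, c=M2/2=-400/339, d=(M3−M2)/(6·2)=69/452, b=Δ2−h2·(2M2+M3)/6=1271/339
seg 3: a=4, c=M3/2=-179/678, d=(M4−M3)/(6·3)=179/6102, b=Δ3−h3·(2M3+M4)/6=292/339
t_q=27/4 → seg 3, τ=3/4; S=4+292/339·τ+-179/678·τ²+179/6102·τ³=65231/14464

  seg 0: a=4 b=-3553/339 c=0 d=502/339
  seg 1: a=-5 b=-2047/339 c=502/113 d=-1906/3051
  seg 2: a=0 b=1271/339 c=-400/339 d=69/452
  seg 3: a=4 b=292/339 c=-179/678 d=179/6102
S(27/4) = 65231/14464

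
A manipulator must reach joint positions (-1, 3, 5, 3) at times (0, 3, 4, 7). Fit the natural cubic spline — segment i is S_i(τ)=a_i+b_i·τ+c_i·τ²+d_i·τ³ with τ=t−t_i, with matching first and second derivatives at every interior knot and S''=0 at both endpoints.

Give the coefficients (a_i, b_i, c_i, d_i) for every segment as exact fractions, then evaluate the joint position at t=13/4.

  seg 0: a=-1 b=20/21 c=0 d=8/189
  seg 1: a=3 b=44/21 c=8/21 d=-10/21
  seg 2: a=5 b=10/7 c=-22/21 d=22/189
S(13/4) = 793/224

Δ: Δ0=4/3, Δ1=2, Δ2=-2/3
row 1: diag=8, rhs=4; c'=1/8, d'=1/2
row 2: denom=8−1·1/8=63/8; d'=(-16−1·1/2)/(63/8)=-44/21
back: M2=-44/21
back: M1=1/2−1/8·-44/21=16/21
M: M0=0, M1=16/21, M2=-44/21, M3=0
seg 0: a=-1, c=M0/2=0, d=(M1−M0)/(6·3)=8/189, b=Δ0−h0·(2M0+M1)/6=20/21
seg 1: a=3, c=M1/2=8/21, d=(M2−M1)/(6·1)=-10/21, b=Δ1−h1·(2M1+M2)/6=44/21
seg 2: a=5, c=M2/2=-22/21, d=(M3−M2)/(6·3)=22/189, b=Δ2−h2·(2M2+M3)/6=10/7
t_q=13/4 → seg 1, τ=1/4; S=3+44/21·τ+8/21·τ²+-10/21·τ³=793/224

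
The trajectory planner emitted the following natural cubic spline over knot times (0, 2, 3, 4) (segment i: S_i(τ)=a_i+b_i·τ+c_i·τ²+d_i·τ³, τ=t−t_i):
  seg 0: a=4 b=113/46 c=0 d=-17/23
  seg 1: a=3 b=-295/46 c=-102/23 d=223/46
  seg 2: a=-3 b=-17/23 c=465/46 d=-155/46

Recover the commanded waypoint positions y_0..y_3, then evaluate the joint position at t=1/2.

y_0 = S_0(0) = a_0 = 4
y_1 = S_1(0) = a_1 = 3
y_2 = S_2(0) = a_2 = -3
y_3 = S_2(1) = 3
t_q=1/2 is in segment 0 (τ=1/2); S_0(τ)=945/184

y_0=4 y_1=3 y_2=-3 y_3=3
S(1/2) = 945/184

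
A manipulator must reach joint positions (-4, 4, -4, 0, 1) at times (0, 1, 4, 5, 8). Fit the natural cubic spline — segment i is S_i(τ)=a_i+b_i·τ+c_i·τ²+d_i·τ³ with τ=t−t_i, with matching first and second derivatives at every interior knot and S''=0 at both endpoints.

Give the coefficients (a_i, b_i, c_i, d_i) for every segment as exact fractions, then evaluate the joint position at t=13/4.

Δ: Δ0=8, Δ1=-8/3, Δ2=4, Δ3=1/3
row 1: diag=8, rhs=-64; c'=3/8, d'=-8
row 2: denom=8−3·3/8=55/8; d'=(40−3·-8)/(55/8)=512/55
row 3: denom=8−1·8/55=432/55; d'=(-22−1·512/55)/(432/55)=-287/72
back: M3=-287/72
back: M2=512/55−8/55·-287/72=89/9
back: M1=-8−3/8·89/9=-281/24
M: M0=0, M1=-281/24, M2=89/9, M3=-287/72, M4=0
seg 0: a=-4, c=M0/2=0, d=(M1−M0)/(6·1)=-281/144, b=Δ0−h0·(2M0+M1)/6=1433/144
seg 1: a=4, c=M1/2=-281/48, d=(M2−M1)/(6·3)=1555/1296, b=Δ1−h1·(2M1+M2)/6=295/72
seg 2: a=-4, c=M2/2=89/18, d=(M3−M2)/(6·1)=-37/16, b=Δ2−h2·(2M2+M3)/6=197/144
seg 3: a=0, c=M3/2=-287/144, d=(M4−M3)/(6·3)=287/1296, b=Δ3−h3·(2M3+M4)/6=311/72
t_q=13/4 → seg 1, τ=9/4; S=4+295/72·τ+-281/48·τ²+1555/1296·τ³=-2817/1024

  seg 0: a=-4 b=1433/144 c=0 d=-281/144
  seg 1: a=4 b=295/72 c=-281/48 d=1555/1296
  seg 2: a=-4 b=197/144 c=89/18 d=-37/16
  seg 3: a=0 b=311/72 c=-287/144 d=287/1296
S(13/4) = -2817/1024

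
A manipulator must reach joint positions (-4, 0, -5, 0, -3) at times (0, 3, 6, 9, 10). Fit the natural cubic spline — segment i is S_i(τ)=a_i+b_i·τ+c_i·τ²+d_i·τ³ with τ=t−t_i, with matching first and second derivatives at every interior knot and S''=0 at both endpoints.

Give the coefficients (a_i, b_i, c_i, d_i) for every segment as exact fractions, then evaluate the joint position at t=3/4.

  seg 0: a=-4 b=815/324 c=0 d=-383/2916
  seg 1: a=0 b=-167/162 c=-383/324 d=943/2916
  seg 2: a=-5 b=197/324 c=140/81 d=-1337/2916
  seg 3: a=0 b=-227/162 c=-259/108 d=259/324
S(3/4) = -4997/2304

Δ: Δ0=4/3, Δ1=-5/3, Δ2=5/3, Δ3=-3
row 1: diag=12, rhs=-18; c'=1/4, d'=-3/2
row 2: denom=12−3·1/4=45/4; d'=(20−3·-3/2)/(45/4)=98/45
row 3: denom=8−3·4/15=36/5; d'=(-28−3·98/45)/(36/5)=-259/54
back: M3=-259/54
back: M2=98/45−4/15·-259/54=280/81
back: M1=-3/2−1/4·280/81=-383/162
M: M0=0, M1=-383/162, M2=280/81, M3=-259/54, M4=0
seg 0: a=-4, c=M0/2=0, d=(M1−M0)/(6·3)=-383/2916, b=Δ0−h0·(2M0+M1)/6=815/324
seg 1: a=0, c=M1/2=-383/324, d=(M2−M1)/(6·3)=943/2916, b=Δ1−h1·(2M1+M2)/6=-167/162
seg 2: a=-5, c=M2/2=140/81, d=(M3−M2)/(6·3)=-1337/2916, b=Δ2−h2·(2M2+M3)/6=197/324
seg 3: a=0, c=M3/2=-259/108, d=(M4−M3)/(6·1)=259/324, b=Δ3−h3·(2M3+M4)/6=-227/162
t_q=3/4 → seg 0, τ=3/4; S=-4+815/324·τ+0·τ²+-383/2916·τ³=-4997/2304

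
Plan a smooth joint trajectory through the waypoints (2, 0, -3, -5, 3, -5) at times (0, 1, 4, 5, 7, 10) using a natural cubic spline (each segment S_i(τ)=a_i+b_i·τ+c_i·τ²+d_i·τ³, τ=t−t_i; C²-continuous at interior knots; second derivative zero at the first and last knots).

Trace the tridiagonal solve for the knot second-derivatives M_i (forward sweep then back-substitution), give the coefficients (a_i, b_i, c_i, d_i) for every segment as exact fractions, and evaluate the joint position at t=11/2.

  seg 0: a=2 b=-3413/1500 c=0 d=413/1500
  seg 1: a=0 b=-1087/750 c=413/500 d=-3043/13500
  seg 2: a=-3 b=-3869/1500 c=-451/375 d=891/500
  seg 3: a=-5 b=271/750 c=1243/300 d=-581/500
  seg 4: a=3 b=2243/750 c=-4243/1500 d=4243/13500
S(11/2) = -3143/800

Δ: Δ0=-2, Δ1=-1, Δ2=-2, Δ3=4, Δ4=-8/3
row 1: diag=8, rhs=6; c'=3/8, d'=3/4
row 2: denom=8−3·3/8=55/8; d'=(-6−3·3/4)/(55/8)=-6/5
row 3: denom=6−1·8/55=322/55; d'=(36−1·-6/5)/(322/55)=1023/161
row 4: denom=10−2·55/161=1500/161; d'=(-40−2·1023/161)/(1500/161)=-4243/750
back: M4=-4243/750
back: M3=1023/161−55/161·-4243/750=1243/150
back: M2=-6/5−8/55·1243/150=-902/375
back: M1=3/4−3/8·-902/375=413/250
M: M0=0, M1=413/250, M2=-902/375, M3=1243/150, M4=-4243/750, M5=0
seg 0: a=2, c=M0/2=0, d=(M1−M0)/(6·1)=413/1500, b=Δ0−h0·(2M0+M1)/6=-3413/1500
seg 1: a=0, c=M1/2=413/500, d=(M2−M1)/(6·3)=-3043/13500, b=Δ1−h1·(2M1+M2)/6=-1087/750
seg 2: a=-3, c=M2/2=-451/375, d=(M3−M2)/(6·1)=891/500, b=Δ2−h2·(2M2+M3)/6=-3869/1500
seg 3: a=-5, c=M3/2=1243/300, d=(M4−M3)/(6·2)=-581/500, b=Δ3−h3·(2M3+M4)/6=271/750
seg 4: a=3, c=M4/2=-4243/1500, d=(M5−M4)/(6·3)=4243/13500, b=Δ4−h4·(2M4+M5)/6=2243/750
t_q=11/2 → seg 3, τ=1/2; S=-5+271/750·τ+1243/300·τ²+-581/500·τ³=-3143/800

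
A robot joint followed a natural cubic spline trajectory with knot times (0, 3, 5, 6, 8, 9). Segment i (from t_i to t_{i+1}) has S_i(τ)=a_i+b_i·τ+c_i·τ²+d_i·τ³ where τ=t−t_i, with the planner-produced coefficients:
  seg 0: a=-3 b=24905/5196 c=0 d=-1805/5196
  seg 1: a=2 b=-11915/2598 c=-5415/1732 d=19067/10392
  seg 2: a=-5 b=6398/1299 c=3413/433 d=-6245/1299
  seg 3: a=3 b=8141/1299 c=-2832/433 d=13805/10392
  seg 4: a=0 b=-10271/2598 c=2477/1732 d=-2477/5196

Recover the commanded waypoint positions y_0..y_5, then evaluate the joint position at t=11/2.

y_0=-3 y_1=2 y_2=-5 y_3=3 y_4=0 y_5=-3
S(11/2) = -4045/3464

y_0 = S_0(0) = a_0 = -3
y_1 = S_1(0) = a_1 = 2
y_2 = S_2(0) = a_2 = -5
y_3 = S_3(0) = a_3 = 3
y_4 = S_4(0) = a_4 = 0
y_5 = S_4(1) = -3
t_q=11/2 is in segment 2 (τ=1/2); S_2(τ)=-4045/3464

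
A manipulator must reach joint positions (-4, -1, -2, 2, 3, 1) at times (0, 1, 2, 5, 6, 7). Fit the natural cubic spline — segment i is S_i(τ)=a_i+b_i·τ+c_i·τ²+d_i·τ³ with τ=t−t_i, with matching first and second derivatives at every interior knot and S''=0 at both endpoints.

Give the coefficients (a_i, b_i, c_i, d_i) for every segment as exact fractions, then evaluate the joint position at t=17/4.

  seg 0: a=-4 b=10099/2451 c=0 d=-2746/2451
  seg 1: a=-1 b=1861/2451 c=-2746/817 d=3926/2451
  seg 2: a=-2 b=-2837/2451 c=1180/817 d=-35/171
  seg 3: a=2 b=4858/2451 c=-325/817 d=-1432/2451
  seg 4: a=3 b=-1388/2451 c=-1757/817 d=1757/2451
S(17/4) = 19663/52288

Δ: Δ0=3, Δ1=-1, Δ2=4/3, Δ3=1, Δ4=-2
row 1: diag=4, rhs=-24; c'=1/4, d'=-6
row 2: denom=8−1·1/4=31/4; d'=(14−1·-6)/(31/4)=80/31
row 3: denom=8−3·12/31=212/31; d'=(-2−3·80/31)/(212/31)=-151/106
row 4: denom=4−1·31/212=817/212; d'=(-18−1·-151/106)/(817/212)=-3514/817
back: M4=-3514/817
back: M3=-151/106−31/212·-3514/817=-650/817
back: M2=80/31−12/31·-650/817=2360/817
back: M1=-6−1/4·2360/817=-5492/817
M: M0=0, M1=-5492/817, M2=2360/817, M3=-650/817, M4=-3514/817, M5=0
seg 0: a=-4, c=M0/2=0, d=(M1−M0)/(6·1)=-2746/2451, b=Δ0−h0·(2M0+M1)/6=10099/2451
seg 1: a=-1, c=M1/2=-2746/817, d=(M2−M1)/(6·1)=3926/2451, b=Δ1−h1·(2M1+M2)/6=1861/2451
seg 2: a=-2, c=M2/2=1180/817, d=(M3−M2)/(6·3)=-35/171, b=Δ2−h2·(2M2+M3)/6=-2837/2451
seg 3: a=2, c=M3/2=-325/817, d=(M4−M3)/(6·1)=-1432/2451, b=Δ3−h3·(2M3+M4)/6=4858/2451
seg 4: a=3, c=M4/2=-1757/817, d=(M5−M4)/(6·1)=1757/2451, b=Δ4−h4·(2M4+M5)/6=-1388/2451
t_q=17/4 → seg 2, τ=9/4; S=-2+-2837/2451·τ+1180/817·τ²+-35/171·τ³=19663/52288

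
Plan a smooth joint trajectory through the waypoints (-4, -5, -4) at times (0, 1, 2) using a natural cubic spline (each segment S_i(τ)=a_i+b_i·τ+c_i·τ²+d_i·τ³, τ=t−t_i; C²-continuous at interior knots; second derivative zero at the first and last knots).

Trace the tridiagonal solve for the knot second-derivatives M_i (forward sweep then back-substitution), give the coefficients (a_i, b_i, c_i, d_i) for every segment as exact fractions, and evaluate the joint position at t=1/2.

Δ: Δ0=-1, Δ1=1
row 1: diag=4, rhs=12; c'=1/4, d'=3
back: M1=3
M: M0=0, M1=3, M2=0
seg 0: a=-4, c=M0/2=0, d=(M1−M0)/(6·1)=1/2, b=Δ0−h0·(2M0+M1)/6=-3/2
seg 1: a=-5, c=M1/2=3/2, d=(M2−M1)/(6·1)=-1/2, b=Δ1−h1·(2M1+M2)/6=0
t_q=1/2 → seg 0, τ=1/2; S=-4+-3/2·τ+0·τ²+1/2·τ³=-75/16

  seg 0: a=-4 b=-3/2 c=0 d=1/2
  seg 1: a=-5 b=0 c=3/2 d=-1/2
S(1/2) = -75/16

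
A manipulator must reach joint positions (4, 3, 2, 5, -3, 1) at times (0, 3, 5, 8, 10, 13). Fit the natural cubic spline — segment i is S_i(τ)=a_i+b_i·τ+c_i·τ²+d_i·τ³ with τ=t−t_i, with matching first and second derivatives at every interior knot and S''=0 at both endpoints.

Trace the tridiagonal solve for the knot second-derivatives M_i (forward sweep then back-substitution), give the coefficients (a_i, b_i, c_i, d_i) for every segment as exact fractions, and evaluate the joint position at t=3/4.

Δ: Δ0=-1/3, Δ1=-1/2, Δ2=1, Δ3=-4, Δ4=4/3
row 1: diag=10, rhs=-1; c'=1/5, d'=-1/10
row 2: denom=10−2·1/5=48/5; d'=(9−2·-1/10)/(48/5)=23/24
row 3: denom=10−3·5/16=145/16; d'=(-30−3·23/24)/(145/16)=-526/145
row 4: denom=10−2·32/145=1386/145; d'=(32−2·-526/145)/(1386/145)=2846/693
back: M4=2846/693
back: M3=-526/145−32/145·2846/693=-3142/693
back: M2=23/24−5/16·-3142/693=1646/693
back: M1=-1/10−1/5·1646/693=-797/1386
M: M0=0, M1=-797/1386, M2=1646/693, M3=-3142/693, M4=2846/693, M5=0
seg 0: a=4, c=M0/2=0, d=(M1−M0)/(6·3)=-797/24948, b=Δ0−h0·(2M0+M1)/6=-127/2772
seg 1: a=3, c=M1/2=-797/2772, d=(M2−M1)/(6·2)=1363/5544, b=Δ1−h1·(2M1+M2)/6=-1259/1386
seg 2: a=2, c=M2/2=823/693, d=(M3−M2)/(6·3)=-38/99, b=Δ2−h2·(2M2+M3)/6=206/231
seg 3: a=5, c=M3/2=-1571/693, d=(M4−M3)/(6·2)=499/693, b=Δ3−h3·(2M3+M4)/6=-542/231
seg 4: a=-3, c=M4/2=1423/693, d=(M5−M4)/(6·3)=-1423/6237, b=Δ4−h4·(2M4+M5)/6=-1922/693
t_q=3/4 → seg 0, τ=3/4; S=4+-127/2772·τ+0·τ²+-797/24948·τ³=77905/19712

  seg 0: a=4 b=-127/2772 c=0 d=-797/24948
  seg 1: a=3 b=-1259/1386 c=-797/2772 d=1363/5544
  seg 2: a=2 b=206/231 c=823/693 d=-38/99
  seg 3: a=5 b=-542/231 c=-1571/693 d=499/693
  seg 4: a=-3 b=-1922/693 c=1423/693 d=-1423/6237
S(3/4) = 77905/19712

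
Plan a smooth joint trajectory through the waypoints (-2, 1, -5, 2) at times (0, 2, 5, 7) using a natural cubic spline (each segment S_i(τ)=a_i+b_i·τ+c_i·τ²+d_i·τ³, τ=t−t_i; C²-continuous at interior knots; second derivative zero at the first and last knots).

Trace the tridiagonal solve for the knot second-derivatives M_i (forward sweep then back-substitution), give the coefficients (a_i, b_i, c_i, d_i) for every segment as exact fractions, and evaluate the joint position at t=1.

  seg 0: a=-2 b=479/182 c=0 d=-103/364
  seg 1: a=1 b=-139/182 c=-309/182 d=3/7
  seg 2: a=-5 b=113/182 c=393/182 d=-131/364
S(1) = 127/364

Δ: Δ0=3/2, Δ1=-2, Δ2=7/2
row 1: diag=10, rhs=-21; c'=3/10, d'=-21/10
row 2: denom=10−3·3/10=91/10; d'=(33−3·-21/10)/(91/10)=393/91
back: M2=393/91
back: M1=-21/10−3/10·393/91=-309/91
M: M0=0, M1=-309/91, M2=393/91, M3=0
seg 0: a=-2, c=M0/2=0, d=(M1−M0)/(6·2)=-103/364, b=Δ0−h0·(2M0+M1)/6=479/182
seg 1: a=1, c=M1/2=-309/182, d=(M2−M1)/(6·3)=3/7, b=Δ1−h1·(2M1+M2)/6=-139/182
seg 2: a=-5, c=M2/2=393/182, d=(M3−M2)/(6·2)=-131/364, b=Δ2−h2·(2M2+M3)/6=113/182
t_q=1 → seg 0, τ=1; S=-2+479/182·τ+0·τ²+-103/364·τ³=127/364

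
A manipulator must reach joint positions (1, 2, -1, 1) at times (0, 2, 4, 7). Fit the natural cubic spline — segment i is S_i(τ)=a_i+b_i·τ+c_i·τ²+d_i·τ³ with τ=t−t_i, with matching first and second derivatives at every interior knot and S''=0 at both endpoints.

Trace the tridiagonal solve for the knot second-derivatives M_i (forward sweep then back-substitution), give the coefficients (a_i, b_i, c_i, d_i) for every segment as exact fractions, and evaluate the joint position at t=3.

  seg 0: a=1 b=65/57 c=0 d=-73/456
  seg 1: a=2 b=-89/114 c=-73/76 d=137/456
  seg 2: a=-1 b=-58/57 c=16/19 d=-16/171
S(3) = 85/152

Δ: Δ0=1/2, Δ1=-3/2, Δ2=2/3
row 1: diag=8, rhs=-12; c'=1/4, d'=-3/2
row 2: denom=10−2·1/4=19/2; d'=(13−2·-3/2)/(19/2)=32/19
back: M2=32/19
back: M1=-3/2−1/4·32/19=-73/38
M: M0=0, M1=-73/38, M2=32/19, M3=0
seg 0: a=1, c=M0/2=0, d=(M1−M0)/(6·2)=-73/456, b=Δ0−h0·(2M0+M1)/6=65/57
seg 1: a=2, c=M1/2=-73/76, d=(M2−M1)/(6·2)=137/456, b=Δ1−h1·(2M1+M2)/6=-89/114
seg 2: a=-1, c=M2/2=16/19, d=(M3−M2)/(6·3)=-16/171, b=Δ2−h2·(2M2+M3)/6=-58/57
t_q=3 → seg 1, τ=1; S=2+-89/114·τ+-73/76·τ²+137/456·τ³=85/152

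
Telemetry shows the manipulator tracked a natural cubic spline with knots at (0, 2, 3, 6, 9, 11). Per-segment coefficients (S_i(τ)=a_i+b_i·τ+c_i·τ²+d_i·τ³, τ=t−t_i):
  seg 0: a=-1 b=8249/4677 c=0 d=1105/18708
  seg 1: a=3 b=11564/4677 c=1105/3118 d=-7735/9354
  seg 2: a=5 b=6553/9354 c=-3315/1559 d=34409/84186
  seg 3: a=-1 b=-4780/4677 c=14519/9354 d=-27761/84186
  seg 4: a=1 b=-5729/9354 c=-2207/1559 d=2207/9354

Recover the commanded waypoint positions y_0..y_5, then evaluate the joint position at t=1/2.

y_0=-1 y_1=3 y_2=5 y_3=-1 y_4=1 y_5=-4
S(1/2) = -5525/49888

y_0 = S_0(0) = a_0 = -1
y_1 = S_1(0) = a_1 = 3
y_2 = S_2(0) = a_2 = 5
y_3 = S_3(0) = a_3 = -1
y_4 = S_4(0) = a_4 = 1
y_5 = S_4(2) = -4
t_q=1/2 is in segment 0 (τ=1/2); S_0(τ)=-5525/49888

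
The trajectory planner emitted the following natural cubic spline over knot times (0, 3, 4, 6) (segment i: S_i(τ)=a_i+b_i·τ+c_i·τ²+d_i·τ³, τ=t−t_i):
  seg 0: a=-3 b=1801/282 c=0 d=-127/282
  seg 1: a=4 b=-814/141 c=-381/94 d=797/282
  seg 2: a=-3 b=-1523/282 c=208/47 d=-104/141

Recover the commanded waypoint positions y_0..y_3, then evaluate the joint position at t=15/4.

y_0=-3 y_1=4 y_2=-3 y_3=-2
S(15/4) = -8527/6016

y_0 = S_0(0) = a_0 = -3
y_1 = S_1(0) = a_1 = 4
y_2 = S_2(0) = a_2 = -3
y_3 = S_2(2) = -2
t_q=15/4 is in segment 1 (τ=3/4); S_1(τ)=-8527/6016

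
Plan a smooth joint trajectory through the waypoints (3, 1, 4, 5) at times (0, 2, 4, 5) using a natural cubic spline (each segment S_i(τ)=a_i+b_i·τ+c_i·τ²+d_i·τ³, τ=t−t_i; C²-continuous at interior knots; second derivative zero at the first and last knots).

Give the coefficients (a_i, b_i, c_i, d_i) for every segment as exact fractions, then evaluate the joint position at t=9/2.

Δ: Δ0=-1, Δ1=3/2, Δ2=1
row 1: diag=8, rhs=15; c'=1/4, d'=15/8
row 2: denom=6−2·1/4=11/2; d'=(-3−2·15/8)/(11/2)=-27/22
back: M2=-27/22
back: M1=15/8−1/4·-27/22=24/11
M: M0=0, M1=24/11, M2=-27/22, M3=0
seg 0: a=3, c=M0/2=0, d=(M1−M0)/(6·2)=2/11, b=Δ0−h0·(2M0+M1)/6=-19/11
seg 1: a=1, c=M1/2=12/11, d=(M2−M1)/(6·2)=-25/88, b=Δ1−h1·(2M1+M2)/6=5/11
seg 2: a=4, c=M2/2=-27/44, d=(M3−M2)/(6·1)=9/44, b=Δ2−h2·(2M2+M3)/6=31/22
t_q=9/2 → seg 2, τ=1/2; S=4+31/22·τ+-27/44·τ²+9/44·τ³=1611/352

  seg 0: a=3 b=-19/11 c=0 d=2/11
  seg 1: a=1 b=5/11 c=12/11 d=-25/88
  seg 2: a=4 b=31/22 c=-27/44 d=9/44
S(9/2) = 1611/352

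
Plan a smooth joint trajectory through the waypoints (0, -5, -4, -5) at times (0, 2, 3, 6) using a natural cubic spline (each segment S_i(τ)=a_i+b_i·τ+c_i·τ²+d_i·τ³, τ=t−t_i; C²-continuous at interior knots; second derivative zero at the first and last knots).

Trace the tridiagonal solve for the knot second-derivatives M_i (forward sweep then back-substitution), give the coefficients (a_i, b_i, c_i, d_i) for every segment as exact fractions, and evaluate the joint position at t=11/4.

  seg 0: a=0 b=-1057/282 c=0 d=44/141
  seg 1: a=-5 b=-1/282 c=88/47 d=-245/282
  seg 2: a=-4 b=160/141 c=-69/94 d=23/282
S(11/4) = -25965/6016

Δ: Δ0=-5/2, Δ1=1, Δ2=-1/3
row 1: diag=6, rhs=21; c'=1/6, d'=7/2
row 2: denom=8−1·1/6=47/6; d'=(-8−1·7/2)/(47/6)=-69/47
back: M2=-69/47
back: M1=7/2−1/6·-69/47=176/47
M: M0=0, M1=176/47, M2=-69/47, M3=0
seg 0: a=0, c=M0/2=0, d=(M1−M0)/(6·2)=44/141, b=Δ0−h0·(2M0+M1)/6=-1057/282
seg 1: a=-5, c=M1/2=88/47, d=(M2−M1)/(6·1)=-245/282, b=Δ1−h1·(2M1+M2)/6=-1/282
seg 2: a=-4, c=M2/2=-69/94, d=(M3−M2)/(6·3)=23/282, b=Δ2−h2·(2M2+M3)/6=160/141
t_q=11/4 → seg 1, τ=3/4; S=-5+-1/282·τ+88/47·τ²+-245/282·τ³=-25965/6016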